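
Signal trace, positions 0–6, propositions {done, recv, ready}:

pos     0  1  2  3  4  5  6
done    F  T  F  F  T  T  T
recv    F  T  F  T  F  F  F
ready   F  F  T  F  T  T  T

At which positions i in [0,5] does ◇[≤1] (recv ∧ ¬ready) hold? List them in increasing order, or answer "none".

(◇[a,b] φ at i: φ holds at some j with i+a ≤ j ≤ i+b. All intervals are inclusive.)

0, 1, 2, 3

Evaluate at each i in [0,5]:
  i=0: ✓ (witness j=1)
  i=1: ✓ (witness j=1)
  i=2: ✓ (witness j=3)
  i=3: ✓ (witness j=3)
  i=4: ✗ (none in [4,5])
  i=5: ✗ (none in [5,6])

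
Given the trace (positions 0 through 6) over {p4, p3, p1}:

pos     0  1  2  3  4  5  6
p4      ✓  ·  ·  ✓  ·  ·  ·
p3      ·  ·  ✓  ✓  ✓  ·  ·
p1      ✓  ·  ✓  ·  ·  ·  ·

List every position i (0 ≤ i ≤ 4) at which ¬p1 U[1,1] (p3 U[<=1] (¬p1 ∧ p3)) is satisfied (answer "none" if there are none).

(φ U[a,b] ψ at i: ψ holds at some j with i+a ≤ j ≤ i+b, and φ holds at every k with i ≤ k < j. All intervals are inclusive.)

Evaluate at each i in [0,4]:
  i=0: ✗ (no rhs in [1,1])
  i=1: ✓ (rhs at j=2; lhs holds on [1,1])
  i=2: ✗ (lhs fails at k=2 before rhs at j=3)
  i=3: ✓ (rhs at j=4; lhs holds on [3,3])
  i=4: ✗ (no rhs in [5,5])

1, 3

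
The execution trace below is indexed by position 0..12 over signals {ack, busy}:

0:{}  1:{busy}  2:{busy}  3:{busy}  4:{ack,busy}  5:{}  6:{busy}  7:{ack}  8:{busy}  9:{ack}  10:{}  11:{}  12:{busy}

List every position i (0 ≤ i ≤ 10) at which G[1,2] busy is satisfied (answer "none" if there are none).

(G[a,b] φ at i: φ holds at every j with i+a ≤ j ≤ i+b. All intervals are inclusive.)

Evaluate at each i in [0,10]:
  i=0: ✓ (all of [1,2])
  i=1: ✓ (all of [2,3])
  i=2: ✓ (all of [3,4])
  i=3: ✗ (fails at j=5)
  i=4: ✗ (fails at j=5)
  i=5: ✗ (fails at j=7)
  i=6: ✗ (fails at j=7)
  i=7: ✗ (fails at j=9)
  i=8: ✗ (fails at j=9)
  i=9: ✗ (fails at j=10)
  i=10: ✗ (fails at j=11)

0, 1, 2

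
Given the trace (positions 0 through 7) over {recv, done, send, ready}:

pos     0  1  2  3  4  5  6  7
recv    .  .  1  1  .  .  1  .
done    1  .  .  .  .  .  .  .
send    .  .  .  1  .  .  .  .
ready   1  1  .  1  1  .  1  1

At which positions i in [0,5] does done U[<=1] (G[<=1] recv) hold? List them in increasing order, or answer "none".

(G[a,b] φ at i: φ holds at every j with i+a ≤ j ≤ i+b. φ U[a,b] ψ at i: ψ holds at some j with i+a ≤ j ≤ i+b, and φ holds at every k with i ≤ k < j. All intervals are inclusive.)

Evaluate at each i in [0,5]:
  i=0: ✗ (no rhs in [0,1])
  i=1: ✗ (lhs fails at k=1 before rhs at j=2)
  i=2: ✓ (rhs at j=2)
  i=3: ✗ (no rhs in [3,4])
  i=4: ✗ (no rhs in [4,5])
  i=5: ✗ (no rhs in [5,6])

2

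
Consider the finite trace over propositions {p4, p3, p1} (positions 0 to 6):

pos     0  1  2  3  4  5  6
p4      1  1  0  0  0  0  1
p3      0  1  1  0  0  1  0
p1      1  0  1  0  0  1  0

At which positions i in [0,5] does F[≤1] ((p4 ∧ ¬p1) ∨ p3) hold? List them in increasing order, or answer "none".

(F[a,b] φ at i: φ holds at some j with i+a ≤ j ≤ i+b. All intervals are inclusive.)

Evaluate at each i in [0,5]:
  i=0: ✓ (witness j=1)
  i=1: ✓ (witness j=1)
  i=2: ✓ (witness j=2)
  i=3: ✗ (none in [3,4])
  i=4: ✓ (witness j=5)
  i=5: ✓ (witness j=5)

0, 1, 2, 4, 5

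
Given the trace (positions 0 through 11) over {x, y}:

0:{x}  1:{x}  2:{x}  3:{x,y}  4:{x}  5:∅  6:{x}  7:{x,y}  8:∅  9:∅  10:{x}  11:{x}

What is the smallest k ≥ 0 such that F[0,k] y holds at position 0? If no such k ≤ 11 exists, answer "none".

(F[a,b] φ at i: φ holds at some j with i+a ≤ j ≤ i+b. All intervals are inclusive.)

Scan j = 0,1,… for y:
  j=0: fails
  j=1: fails
  j=2: fails
  j=3: holds
First hit at j=3, so smallest k = 3-0 = 3.

3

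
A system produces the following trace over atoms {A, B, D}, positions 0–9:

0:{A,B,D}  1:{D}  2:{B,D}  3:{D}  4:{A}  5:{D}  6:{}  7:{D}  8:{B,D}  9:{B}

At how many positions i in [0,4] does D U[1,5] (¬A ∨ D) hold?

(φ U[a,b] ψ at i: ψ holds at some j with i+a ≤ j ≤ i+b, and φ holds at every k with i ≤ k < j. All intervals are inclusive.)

Evaluate at each i in [0,4]:
  i=0: ✓ (rhs at j=1; lhs holds on [0,0])
  i=1: ✓ (rhs at j=2; lhs holds on [1,1])
  i=2: ✓ (rhs at j=3; lhs holds on [2,2])
  i=3: ✗ (lhs fails at k=4 before rhs at j=5)
  i=4: ✗ (lhs fails at k=4 before rhs at j=5)
Positions where it holds: {0, 1, 2} → 3.

3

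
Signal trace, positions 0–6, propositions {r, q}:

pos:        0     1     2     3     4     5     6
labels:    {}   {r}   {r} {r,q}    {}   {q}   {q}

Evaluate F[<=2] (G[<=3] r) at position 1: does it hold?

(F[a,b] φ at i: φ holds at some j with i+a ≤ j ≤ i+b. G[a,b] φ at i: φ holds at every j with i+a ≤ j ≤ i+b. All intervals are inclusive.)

Does not hold

Check G[<=3] r at each j in [1,3]:
  j=1: fails at 4
  j=2: fails at 4
  j=3: fails at 4
No position in the window satisfies it → formula fails.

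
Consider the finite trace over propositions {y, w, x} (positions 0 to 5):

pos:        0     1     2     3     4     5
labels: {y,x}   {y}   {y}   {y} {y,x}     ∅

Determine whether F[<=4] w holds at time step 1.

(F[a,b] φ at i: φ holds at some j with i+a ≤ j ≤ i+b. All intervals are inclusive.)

Does not hold

Check w at each j in [1,5]:
  j=1: false
  j=2: false
  j=3: false
  j=4: false
  j=5: false
No position in the window satisfies it → formula fails.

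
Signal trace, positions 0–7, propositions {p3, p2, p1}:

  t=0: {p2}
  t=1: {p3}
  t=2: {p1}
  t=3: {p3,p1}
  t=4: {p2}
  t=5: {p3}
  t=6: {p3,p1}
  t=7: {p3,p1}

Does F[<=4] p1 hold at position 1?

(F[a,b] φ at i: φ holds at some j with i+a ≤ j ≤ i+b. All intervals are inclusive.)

Check p1 at each j in [1,5]:
  j=1: false
  j=2: true
  j=3: true
  j=4: false
  j=5: false
Found at j=2 → formula holds.

Holds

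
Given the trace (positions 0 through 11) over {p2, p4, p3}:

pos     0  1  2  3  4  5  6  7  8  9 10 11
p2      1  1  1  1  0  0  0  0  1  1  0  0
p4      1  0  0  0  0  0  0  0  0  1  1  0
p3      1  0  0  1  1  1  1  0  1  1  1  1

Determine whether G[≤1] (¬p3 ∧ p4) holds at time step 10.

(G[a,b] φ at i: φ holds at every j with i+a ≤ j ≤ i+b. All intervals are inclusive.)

False

Check (¬p3 ∧ p4) at every j in [10,11]:
  j=10: false
  j=11: false
Fails at j=10 → formula fails.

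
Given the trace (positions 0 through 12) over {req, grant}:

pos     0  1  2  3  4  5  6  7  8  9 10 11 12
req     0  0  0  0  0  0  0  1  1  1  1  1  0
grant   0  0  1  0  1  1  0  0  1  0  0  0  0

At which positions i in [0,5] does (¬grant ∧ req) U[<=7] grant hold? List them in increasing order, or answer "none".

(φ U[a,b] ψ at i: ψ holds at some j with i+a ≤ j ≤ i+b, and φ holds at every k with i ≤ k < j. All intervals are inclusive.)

2, 4, 5

Evaluate at each i in [0,5]:
  i=0: ✗ (lhs fails at k=0 before rhs at j=2)
  i=1: ✗ (lhs fails at k=1 before rhs at j=2)
  i=2: ✓ (rhs at j=2)
  i=3: ✗ (lhs fails at k=3 before rhs at j=4)
  i=4: ✓ (rhs at j=4)
  i=5: ✓ (rhs at j=5)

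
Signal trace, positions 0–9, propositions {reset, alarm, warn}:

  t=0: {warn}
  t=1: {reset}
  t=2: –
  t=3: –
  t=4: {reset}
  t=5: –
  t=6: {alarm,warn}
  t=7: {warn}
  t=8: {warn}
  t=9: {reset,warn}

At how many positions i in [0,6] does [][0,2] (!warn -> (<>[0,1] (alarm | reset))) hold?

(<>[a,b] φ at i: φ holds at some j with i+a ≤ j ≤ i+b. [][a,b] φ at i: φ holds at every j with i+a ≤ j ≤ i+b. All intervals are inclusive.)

4

Evaluate at each i in [0,6]:
  i=0: ✗ (fails at j=2)
  i=1: ✗ (fails at j=2)
  i=2: ✗ (fails at j=2)
  i=3: ✓ (all of [3,5])
  i=4: ✓ (all of [4,6])
  i=5: ✓ (all of [5,7])
  i=6: ✓ (all of [6,8])
Positions where it holds: {3, 4, 5, 6} → 4.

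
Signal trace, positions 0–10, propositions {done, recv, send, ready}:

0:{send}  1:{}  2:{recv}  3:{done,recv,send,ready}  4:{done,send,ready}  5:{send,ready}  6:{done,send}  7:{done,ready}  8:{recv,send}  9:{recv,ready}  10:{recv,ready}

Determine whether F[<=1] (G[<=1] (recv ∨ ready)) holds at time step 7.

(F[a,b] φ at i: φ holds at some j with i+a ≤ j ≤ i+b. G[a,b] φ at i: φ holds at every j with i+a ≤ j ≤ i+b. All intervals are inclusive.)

Holds

Check G[<=1] (recv ∨ ready) at each j in [7,8]:
  j=7: holds on [7,8]
  j=8: holds on [8,9]
Found at j=7 → formula holds.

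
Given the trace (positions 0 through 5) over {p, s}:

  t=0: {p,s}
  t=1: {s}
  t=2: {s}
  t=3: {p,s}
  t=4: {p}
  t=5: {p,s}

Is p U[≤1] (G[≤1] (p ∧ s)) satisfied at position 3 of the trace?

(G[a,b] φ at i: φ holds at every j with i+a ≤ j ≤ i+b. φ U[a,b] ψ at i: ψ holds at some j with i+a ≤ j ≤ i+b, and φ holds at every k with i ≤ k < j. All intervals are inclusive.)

False

Need some j in [3,4] with G[≤1] (p ∧ s), and p at every k in [3,j-1].
  j=3: G[≤1] (p ∧ s) — fails at 4.
  j=4: G[≤1] (p ∧ s) — fails at 4.
No j in the window works → until fails.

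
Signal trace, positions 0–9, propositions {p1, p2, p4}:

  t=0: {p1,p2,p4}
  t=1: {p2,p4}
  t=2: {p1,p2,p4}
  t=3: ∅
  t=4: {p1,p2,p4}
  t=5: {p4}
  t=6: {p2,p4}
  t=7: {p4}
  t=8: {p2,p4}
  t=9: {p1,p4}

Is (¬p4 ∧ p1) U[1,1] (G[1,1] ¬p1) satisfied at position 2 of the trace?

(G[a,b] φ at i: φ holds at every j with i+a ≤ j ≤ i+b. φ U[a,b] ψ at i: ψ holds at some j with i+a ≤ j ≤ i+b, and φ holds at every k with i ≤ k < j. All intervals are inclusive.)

Does not hold

Need some j in [3,3] with G[1,1] ¬p1, and (¬p4 ∧ p1) at every k in [2,j-1].
  j=3: G[1,1] ¬p1 — fails at 4.
No j in the window works → until fails.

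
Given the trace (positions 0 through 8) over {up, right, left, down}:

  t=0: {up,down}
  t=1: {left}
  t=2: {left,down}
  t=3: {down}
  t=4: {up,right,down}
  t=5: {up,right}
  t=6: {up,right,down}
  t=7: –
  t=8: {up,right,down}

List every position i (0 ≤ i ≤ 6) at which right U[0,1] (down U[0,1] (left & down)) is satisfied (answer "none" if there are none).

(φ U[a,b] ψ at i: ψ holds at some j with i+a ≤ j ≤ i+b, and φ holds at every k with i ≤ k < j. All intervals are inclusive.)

Evaluate at each i in [0,6]:
  i=0: ✗ (no rhs in [0,1])
  i=1: ✗ (lhs fails at k=1 before rhs at j=2)
  i=2: ✓ (rhs at j=2)
  i=3: ✗ (no rhs in [3,4])
  i=4: ✗ (no rhs in [4,5])
  i=5: ✗ (no rhs in [5,6])
  i=6: ✗ (no rhs in [6,7])

2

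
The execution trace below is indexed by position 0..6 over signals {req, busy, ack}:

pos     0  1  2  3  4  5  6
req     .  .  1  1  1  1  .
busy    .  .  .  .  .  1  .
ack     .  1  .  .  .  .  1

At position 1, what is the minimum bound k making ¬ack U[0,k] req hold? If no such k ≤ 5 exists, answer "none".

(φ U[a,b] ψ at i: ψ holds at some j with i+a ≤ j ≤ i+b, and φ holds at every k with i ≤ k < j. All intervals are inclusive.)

Need earliest j ≥ 1 with req, and ¬ack at every k in [1,j-1].
  j=1: rhs fails.
  j=2: rhs holds but lhs fails at k=1.
  j=3: rhs holds but lhs fails at k=1.
  j=4: rhs holds but lhs fails at k=1.
  j=5: rhs holds but lhs fails at k=1.
  j=6: rhs fails.
No witness within the range → none.

none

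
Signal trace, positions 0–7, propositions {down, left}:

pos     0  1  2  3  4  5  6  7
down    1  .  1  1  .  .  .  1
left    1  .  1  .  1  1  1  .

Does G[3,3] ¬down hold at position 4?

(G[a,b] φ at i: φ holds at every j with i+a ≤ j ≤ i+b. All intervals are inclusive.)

Check ¬down at every j in [7,7]:
  j=7: false
Fails at j=7 → formula fails.

No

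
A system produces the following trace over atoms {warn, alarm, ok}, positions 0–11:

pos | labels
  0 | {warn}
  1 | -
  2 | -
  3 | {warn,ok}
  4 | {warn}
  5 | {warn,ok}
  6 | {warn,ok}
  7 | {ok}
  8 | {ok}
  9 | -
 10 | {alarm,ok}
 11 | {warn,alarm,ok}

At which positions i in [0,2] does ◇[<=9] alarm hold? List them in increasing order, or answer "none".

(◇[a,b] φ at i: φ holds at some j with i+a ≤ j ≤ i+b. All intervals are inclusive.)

Evaluate at each i in [0,2]:
  i=0: ✗ (none in [0,9])
  i=1: ✓ (witness j=10)
  i=2: ✓ (witness j=10)

1, 2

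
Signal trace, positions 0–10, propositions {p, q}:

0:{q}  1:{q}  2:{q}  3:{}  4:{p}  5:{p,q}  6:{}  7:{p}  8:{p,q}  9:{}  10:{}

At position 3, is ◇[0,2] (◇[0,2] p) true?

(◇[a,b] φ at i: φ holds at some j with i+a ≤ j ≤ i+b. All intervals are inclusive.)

Holds

Check ◇[0,2] p at each j in [3,5]:
  j=3: holds (witness at 4)
  j=4: holds (witness at 4)
  j=5: holds (witness at 5)
Found at j=3 → formula holds.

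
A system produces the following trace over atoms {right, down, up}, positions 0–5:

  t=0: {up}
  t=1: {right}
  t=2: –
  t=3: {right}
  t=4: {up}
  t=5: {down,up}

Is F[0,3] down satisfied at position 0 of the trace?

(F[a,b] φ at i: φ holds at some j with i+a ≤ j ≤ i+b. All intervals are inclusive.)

Check down at each j in [0,3]:
  j=0: false
  j=1: false
  j=2: false
  j=3: false
No position in the window satisfies it → formula fails.

No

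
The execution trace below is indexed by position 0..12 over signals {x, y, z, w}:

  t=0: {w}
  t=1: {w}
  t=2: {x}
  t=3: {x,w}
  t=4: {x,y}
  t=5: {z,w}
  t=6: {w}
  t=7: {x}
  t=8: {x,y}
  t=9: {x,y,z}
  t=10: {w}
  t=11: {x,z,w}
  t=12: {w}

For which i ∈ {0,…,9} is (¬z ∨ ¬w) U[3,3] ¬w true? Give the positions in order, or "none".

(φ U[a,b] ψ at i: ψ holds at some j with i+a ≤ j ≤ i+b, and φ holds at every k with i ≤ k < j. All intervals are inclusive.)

1, 6

Evaluate at each i in [0,9]:
  i=0: ✗ (no rhs in [3,3])
  i=1: ✓ (rhs at j=4; lhs holds on [1,3])
  i=2: ✗ (no rhs in [5,5])
  i=3: ✗ (no rhs in [6,6])
  i=4: ✗ (lhs fails at k=5 before rhs at j=7)
  i=5: ✗ (lhs fails at k=5 before rhs at j=8)
  i=6: ✓ (rhs at j=9; lhs holds on [6,8])
  i=7: ✗ (no rhs in [10,10])
  i=8: ✗ (no rhs in [11,11])
  i=9: ✗ (no rhs in [12,12])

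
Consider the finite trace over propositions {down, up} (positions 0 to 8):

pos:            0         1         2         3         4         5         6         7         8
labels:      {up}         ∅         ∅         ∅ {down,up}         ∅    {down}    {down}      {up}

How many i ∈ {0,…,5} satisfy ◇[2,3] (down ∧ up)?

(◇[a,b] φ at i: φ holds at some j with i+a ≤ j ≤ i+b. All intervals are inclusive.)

2

Evaluate at each i in [0,5]:
  i=0: ✗ (none in [2,3])
  i=1: ✓ (witness j=4)
  i=2: ✓ (witness j=4)
  i=3: ✗ (none in [5,6])
  i=4: ✗ (none in [6,7])
  i=5: ✗ (none in [7,8])
Positions where it holds: {1, 2} → 2.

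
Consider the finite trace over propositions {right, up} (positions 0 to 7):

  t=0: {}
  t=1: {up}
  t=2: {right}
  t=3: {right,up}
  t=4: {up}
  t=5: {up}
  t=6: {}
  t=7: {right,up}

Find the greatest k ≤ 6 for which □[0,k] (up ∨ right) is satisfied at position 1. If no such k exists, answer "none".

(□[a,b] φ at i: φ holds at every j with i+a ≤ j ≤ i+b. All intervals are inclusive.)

4

(up ∨ right) must hold from j=1 onward; find where it first fails.
  j=1: holds
  j=2: holds
  j=3: holds
  j=4: holds
  j=5: holds
  j=6: fails
Holds on [1,5], so largest k = 4.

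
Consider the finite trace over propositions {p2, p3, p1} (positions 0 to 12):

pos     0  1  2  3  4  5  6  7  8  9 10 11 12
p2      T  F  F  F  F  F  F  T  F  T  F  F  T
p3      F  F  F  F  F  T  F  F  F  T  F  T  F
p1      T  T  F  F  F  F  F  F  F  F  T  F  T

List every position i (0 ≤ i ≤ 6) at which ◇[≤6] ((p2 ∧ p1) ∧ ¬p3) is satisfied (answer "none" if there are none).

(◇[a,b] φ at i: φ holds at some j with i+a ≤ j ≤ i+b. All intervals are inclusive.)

0, 6

Evaluate at each i in [0,6]:
  i=0: ✓ (witness j=0)
  i=1: ✗ (none in [1,7])
  i=2: ✗ (none in [2,8])
  i=3: ✗ (none in [3,9])
  i=4: ✗ (none in [4,10])
  i=5: ✗ (none in [5,11])
  i=6: ✓ (witness j=12)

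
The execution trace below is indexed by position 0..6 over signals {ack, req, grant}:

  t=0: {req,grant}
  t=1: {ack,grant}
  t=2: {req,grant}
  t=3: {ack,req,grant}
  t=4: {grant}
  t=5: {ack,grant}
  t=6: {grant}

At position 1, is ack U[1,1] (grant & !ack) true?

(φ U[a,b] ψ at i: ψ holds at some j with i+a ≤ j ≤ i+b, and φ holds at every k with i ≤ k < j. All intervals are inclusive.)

True

Need some j in [2,2] with (grant & !ack), and ack at every k in [1,j-1].
  j=2: (grant & !ack) holds; ack holds at every k in [1,1] → satisfied.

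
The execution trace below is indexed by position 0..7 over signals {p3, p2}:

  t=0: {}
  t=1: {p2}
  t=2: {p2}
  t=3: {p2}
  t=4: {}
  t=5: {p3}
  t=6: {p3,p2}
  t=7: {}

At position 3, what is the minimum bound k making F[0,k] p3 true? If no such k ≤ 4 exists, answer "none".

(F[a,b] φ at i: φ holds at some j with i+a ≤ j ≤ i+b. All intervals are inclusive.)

2

Scan j = 3,4,… for p3:
  j=3: fails
  j=4: fails
  j=5: holds
First hit at j=5, so smallest k = 5-3 = 2.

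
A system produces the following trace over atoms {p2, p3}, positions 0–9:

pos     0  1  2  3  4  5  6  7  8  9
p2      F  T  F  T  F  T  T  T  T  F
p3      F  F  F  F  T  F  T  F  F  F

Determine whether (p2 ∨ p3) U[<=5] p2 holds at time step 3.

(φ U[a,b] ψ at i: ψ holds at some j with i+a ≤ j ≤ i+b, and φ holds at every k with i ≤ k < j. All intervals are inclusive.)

Holds

Need some j in [3,8] with p2, and (p2 ∨ p3) at every k in [3,j-1].
  j=3: p2 holds; no prefix to check → satisfied.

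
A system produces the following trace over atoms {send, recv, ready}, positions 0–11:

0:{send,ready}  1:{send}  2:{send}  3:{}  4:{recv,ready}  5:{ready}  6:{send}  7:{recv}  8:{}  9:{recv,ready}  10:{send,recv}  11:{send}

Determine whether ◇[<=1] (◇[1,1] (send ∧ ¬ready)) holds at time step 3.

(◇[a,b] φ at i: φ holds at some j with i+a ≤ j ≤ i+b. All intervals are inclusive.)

Does not hold

Check ◇[1,1] (send ∧ ¬ready) at each j in [3,4]:
  j=3: fails (none in [4,4])
  j=4: fails (none in [5,5])
No position in the window satisfies it → formula fails.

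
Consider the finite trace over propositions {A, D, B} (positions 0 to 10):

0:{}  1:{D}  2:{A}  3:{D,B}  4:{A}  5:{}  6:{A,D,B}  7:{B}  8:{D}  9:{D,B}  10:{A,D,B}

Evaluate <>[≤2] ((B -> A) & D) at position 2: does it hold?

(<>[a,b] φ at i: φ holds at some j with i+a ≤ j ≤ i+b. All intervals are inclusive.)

Check ((B -> A) & D) at each j in [2,4]:
  j=2: false
  j=3: false
  j=4: false
No position in the window satisfies it → formula fails.

Does not hold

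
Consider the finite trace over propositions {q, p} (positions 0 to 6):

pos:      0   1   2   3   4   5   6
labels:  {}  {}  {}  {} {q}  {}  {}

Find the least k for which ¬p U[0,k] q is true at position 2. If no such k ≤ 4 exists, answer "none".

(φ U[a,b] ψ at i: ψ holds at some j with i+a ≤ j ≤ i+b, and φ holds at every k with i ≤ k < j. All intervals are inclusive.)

Need earliest j ≥ 2 with q, and ¬p at every k in [2,j-1].
  j=2: rhs fails.
  j=3: rhs fails.
  j=4: rhs holds; lhs holds on [2,3]. k = 2.

2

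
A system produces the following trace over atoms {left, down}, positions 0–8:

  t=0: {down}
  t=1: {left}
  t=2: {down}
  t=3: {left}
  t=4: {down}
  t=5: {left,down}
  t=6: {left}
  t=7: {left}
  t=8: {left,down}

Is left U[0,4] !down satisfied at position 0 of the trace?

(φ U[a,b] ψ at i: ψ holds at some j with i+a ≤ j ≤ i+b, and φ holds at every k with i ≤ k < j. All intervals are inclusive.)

Does not hold

Need some j in [0,4] with !down, and left at every k in [0,j-1].
  j=0: !down false.
  j=1: !down holds, but left fails at k=0 → not this j.
  j=2: !down false.
  j=3: !down holds, but left fails at k=0 → not this j.
  j=4: !down false.
No j in the window works → until fails.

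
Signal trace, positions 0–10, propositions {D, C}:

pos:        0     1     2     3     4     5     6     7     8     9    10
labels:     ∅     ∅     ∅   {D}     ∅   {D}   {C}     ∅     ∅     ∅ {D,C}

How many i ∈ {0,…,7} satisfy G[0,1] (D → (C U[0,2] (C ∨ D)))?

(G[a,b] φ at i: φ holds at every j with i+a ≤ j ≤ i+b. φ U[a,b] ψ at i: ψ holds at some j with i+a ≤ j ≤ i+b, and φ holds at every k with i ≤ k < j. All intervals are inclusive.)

Evaluate at each i in [0,7]:
  i=0: ✓ (all of [0,1])
  i=1: ✓ (all of [1,2])
  i=2: ✓ (all of [2,3])
  i=3: ✓ (all of [3,4])
  i=4: ✓ (all of [4,5])
  i=5: ✓ (all of [5,6])
  i=6: ✓ (all of [6,7])
  i=7: ✓ (all of [7,8])
Positions where it holds: {0, 1, 2, 3, 4, 5, 6, 7} → 8.

8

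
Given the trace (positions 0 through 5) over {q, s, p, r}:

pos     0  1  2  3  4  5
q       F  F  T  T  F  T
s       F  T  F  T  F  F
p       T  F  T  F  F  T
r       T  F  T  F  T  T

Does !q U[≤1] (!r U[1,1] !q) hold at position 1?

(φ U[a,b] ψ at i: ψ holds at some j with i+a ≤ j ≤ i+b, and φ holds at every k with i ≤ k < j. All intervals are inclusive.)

No

Need some j in [1,2] with (!r U[1,1] !q), and !q at every k in [1,j-1].
  j=1: (!r U[1,1] !q) — fails.
  j=2: (!r U[1,1] !q) — fails.
No j in the window works → until fails.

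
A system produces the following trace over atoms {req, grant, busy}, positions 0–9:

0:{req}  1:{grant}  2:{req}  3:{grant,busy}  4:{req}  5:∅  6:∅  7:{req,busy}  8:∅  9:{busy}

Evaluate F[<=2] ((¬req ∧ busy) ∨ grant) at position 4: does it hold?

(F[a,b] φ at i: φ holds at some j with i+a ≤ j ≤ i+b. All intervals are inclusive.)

Check ((¬req ∧ busy) ∨ grant) at each j in [4,6]:
  j=4: false
  j=5: false
  j=6: false
No position in the window satisfies it → formula fails.

False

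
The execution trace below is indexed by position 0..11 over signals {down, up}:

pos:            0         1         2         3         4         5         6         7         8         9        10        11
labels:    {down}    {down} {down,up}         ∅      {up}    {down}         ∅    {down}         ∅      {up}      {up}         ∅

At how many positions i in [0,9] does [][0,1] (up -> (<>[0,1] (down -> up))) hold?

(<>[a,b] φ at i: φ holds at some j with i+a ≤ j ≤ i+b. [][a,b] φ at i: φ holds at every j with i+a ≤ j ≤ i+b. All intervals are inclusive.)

10

Evaluate at each i in [0,9]:
  i=0: ✓ (all of [0,1])
  i=1: ✓ (all of [1,2])
  i=2: ✓ (all of [2,3])
  i=3: ✓ (all of [3,4])
  i=4: ✓ (all of [4,5])
  i=5: ✓ (all of [5,6])
  i=6: ✓ (all of [6,7])
  i=7: ✓ (all of [7,8])
  i=8: ✓ (all of [8,9])
  i=9: ✓ (all of [9,10])
Positions where it holds: {0, 1, 2, 3, 4, 5, 6, 7, 8, 9} → 10.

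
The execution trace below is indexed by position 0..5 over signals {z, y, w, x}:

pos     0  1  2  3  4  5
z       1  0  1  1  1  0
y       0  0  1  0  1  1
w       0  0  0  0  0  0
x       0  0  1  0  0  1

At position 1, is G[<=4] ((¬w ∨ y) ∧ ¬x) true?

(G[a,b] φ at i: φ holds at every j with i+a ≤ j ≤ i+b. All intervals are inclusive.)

Check ((¬w ∨ y) ∧ ¬x) at every j in [1,5]:
  j=1: true
  j=2: false
  j=3: true
  j=4: true
  j=5: false
Fails at j=2 → formula fails.

False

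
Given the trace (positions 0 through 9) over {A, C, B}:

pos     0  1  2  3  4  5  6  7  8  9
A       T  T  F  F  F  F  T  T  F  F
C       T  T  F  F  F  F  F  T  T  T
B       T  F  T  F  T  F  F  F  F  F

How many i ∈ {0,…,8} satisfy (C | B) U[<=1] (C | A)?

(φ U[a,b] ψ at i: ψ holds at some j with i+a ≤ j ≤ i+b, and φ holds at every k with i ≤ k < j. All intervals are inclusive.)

5

Evaluate at each i in [0,8]:
  i=0: ✓ (rhs at j=0)
  i=1: ✓ (rhs at j=1)
  i=2: ✗ (no rhs in [2,3])
  i=3: ✗ (no rhs in [3,4])
  i=4: ✗ (no rhs in [4,5])
  i=5: ✗ (lhs fails at k=5 before rhs at j=6)
  i=6: ✓ (rhs at j=6)
  i=7: ✓ (rhs at j=7)
  i=8: ✓ (rhs at j=8)
Positions where it holds: {0, 1, 6, 7, 8} → 5.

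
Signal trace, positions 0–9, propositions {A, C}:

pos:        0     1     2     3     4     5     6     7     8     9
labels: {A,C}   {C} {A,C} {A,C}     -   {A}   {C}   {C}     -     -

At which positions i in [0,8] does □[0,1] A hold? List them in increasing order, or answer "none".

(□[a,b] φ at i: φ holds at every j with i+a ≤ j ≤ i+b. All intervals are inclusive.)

2

Evaluate at each i in [0,8]:
  i=0: ✗ (fails at j=1)
  i=1: ✗ (fails at j=1)
  i=2: ✓ (all of [2,3])
  i=3: ✗ (fails at j=4)
  i=4: ✗ (fails at j=4)
  i=5: ✗ (fails at j=6)
  i=6: ✗ (fails at j=6)
  i=7: ✗ (fails at j=7)
  i=8: ✗ (fails at j=8)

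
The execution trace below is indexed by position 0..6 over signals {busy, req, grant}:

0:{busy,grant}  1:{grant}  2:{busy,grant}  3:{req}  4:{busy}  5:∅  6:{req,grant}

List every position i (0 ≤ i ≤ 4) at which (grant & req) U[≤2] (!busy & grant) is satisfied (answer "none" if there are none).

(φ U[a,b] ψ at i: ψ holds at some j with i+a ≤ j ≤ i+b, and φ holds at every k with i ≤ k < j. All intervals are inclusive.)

1

Evaluate at each i in [0,4]:
  i=0: ✗ (lhs fails at k=0 before rhs at j=1)
  i=1: ✓ (rhs at j=1)
  i=2: ✗ (no rhs in [2,4])
  i=3: ✗ (no rhs in [3,5])
  i=4: ✗ (lhs fails at k=4 before rhs at j=6)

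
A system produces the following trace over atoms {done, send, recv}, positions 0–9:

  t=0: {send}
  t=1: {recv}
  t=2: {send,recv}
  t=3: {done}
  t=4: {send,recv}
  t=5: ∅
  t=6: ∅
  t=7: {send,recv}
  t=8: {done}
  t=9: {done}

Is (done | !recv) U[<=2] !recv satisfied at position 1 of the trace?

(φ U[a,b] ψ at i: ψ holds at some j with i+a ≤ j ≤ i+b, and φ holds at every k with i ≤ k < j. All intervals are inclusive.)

Need some j in [1,3] with !recv, and (done | !recv) at every k in [1,j-1].
  j=1: !recv false.
  j=2: !recv false.
  j=3: !recv holds, but (done | !recv) fails at k=1 → not this j.
No j in the window works → until fails.

No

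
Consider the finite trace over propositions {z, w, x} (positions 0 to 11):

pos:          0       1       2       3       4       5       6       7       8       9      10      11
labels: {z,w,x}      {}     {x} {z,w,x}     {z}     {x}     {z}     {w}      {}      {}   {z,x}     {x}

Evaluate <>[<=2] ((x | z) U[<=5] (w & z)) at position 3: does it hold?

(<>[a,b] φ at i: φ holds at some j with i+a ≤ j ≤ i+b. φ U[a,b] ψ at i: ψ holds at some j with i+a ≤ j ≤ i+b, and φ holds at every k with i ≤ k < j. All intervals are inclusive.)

Check ((x | z) U[<=5] (w & z)) at each j in [3,5]:
  j=3: holds
  j=4: fails
  j=5: fails
Found at j=3 → formula holds.

True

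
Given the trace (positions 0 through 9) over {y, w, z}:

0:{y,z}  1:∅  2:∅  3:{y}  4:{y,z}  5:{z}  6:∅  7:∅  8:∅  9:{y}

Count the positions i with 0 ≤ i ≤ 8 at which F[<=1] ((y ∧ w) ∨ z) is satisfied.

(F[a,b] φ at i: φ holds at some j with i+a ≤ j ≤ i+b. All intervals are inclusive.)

4

Evaluate at each i in [0,8]:
  i=0: ✓ (witness j=0)
  i=1: ✗ (none in [1,2])
  i=2: ✗ (none in [2,3])
  i=3: ✓ (witness j=4)
  i=4: ✓ (witness j=4)
  i=5: ✓ (witness j=5)
  i=6: ✗ (none in [6,7])
  i=7: ✗ (none in [7,8])
  i=8: ✗ (none in [8,9])
Positions where it holds: {0, 3, 4, 5} → 4.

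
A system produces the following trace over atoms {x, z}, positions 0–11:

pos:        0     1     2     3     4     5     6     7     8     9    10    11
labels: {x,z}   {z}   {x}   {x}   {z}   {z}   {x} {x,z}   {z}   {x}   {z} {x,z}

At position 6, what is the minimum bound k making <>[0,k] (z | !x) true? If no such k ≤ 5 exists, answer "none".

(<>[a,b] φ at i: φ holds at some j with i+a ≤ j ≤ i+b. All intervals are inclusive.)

Scan j = 6,7,… for (z | !x):
  j=6: fails
  j=7: holds
First hit at j=7, so smallest k = 7-6 = 1.

1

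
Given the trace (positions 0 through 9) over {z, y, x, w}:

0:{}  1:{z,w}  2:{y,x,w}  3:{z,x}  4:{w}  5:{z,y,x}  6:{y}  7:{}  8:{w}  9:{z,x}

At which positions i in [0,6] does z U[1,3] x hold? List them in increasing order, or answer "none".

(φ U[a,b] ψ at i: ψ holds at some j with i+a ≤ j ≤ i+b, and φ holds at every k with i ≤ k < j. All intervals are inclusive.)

Evaluate at each i in [0,6]:
  i=0: ✗ (lhs fails at k=0 before rhs at j=2)
  i=1: ✓ (rhs at j=2; lhs holds on [1,1])
  i=2: ✗ (lhs fails at k=2 before rhs at j=3)
  i=3: ✗ (lhs fails at k=4 before rhs at j=5)
  i=4: ✗ (lhs fails at k=4 before rhs at j=5)
  i=5: ✗ (no rhs in [6,8])
  i=6: ✗ (lhs fails at k=6 before rhs at j=9)

1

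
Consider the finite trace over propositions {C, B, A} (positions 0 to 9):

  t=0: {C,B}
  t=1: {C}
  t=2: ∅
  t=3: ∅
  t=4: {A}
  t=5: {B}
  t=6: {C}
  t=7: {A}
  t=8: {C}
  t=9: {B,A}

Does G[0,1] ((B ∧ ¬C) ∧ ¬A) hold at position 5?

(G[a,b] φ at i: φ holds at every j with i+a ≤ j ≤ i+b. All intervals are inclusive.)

Check ((B ∧ ¬C) ∧ ¬A) at every j in [5,6]:
  j=5: true
  j=6: false
Fails at j=6 → formula fails.

Does not hold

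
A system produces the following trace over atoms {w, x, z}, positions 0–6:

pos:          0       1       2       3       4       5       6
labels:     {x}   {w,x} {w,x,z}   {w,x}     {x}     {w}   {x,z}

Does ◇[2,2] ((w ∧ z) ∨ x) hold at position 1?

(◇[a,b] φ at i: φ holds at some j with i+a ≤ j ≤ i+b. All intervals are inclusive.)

Check ((w ∧ z) ∨ x) at each j in [3,3]:
  j=3: true
Found at j=3 → formula holds.

Holds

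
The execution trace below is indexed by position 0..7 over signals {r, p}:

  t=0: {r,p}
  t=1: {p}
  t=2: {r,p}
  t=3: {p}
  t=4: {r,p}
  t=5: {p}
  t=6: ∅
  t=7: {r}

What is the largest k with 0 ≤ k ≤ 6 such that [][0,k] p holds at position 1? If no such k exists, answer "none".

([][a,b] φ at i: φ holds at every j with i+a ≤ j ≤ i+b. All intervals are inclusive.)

4

p must hold from j=1 onward; find where it first fails.
  j=1: holds
  j=2: holds
  j=3: holds
  j=4: holds
  j=5: holds
  j=6: fails
Holds on [1,5], so largest k = 4.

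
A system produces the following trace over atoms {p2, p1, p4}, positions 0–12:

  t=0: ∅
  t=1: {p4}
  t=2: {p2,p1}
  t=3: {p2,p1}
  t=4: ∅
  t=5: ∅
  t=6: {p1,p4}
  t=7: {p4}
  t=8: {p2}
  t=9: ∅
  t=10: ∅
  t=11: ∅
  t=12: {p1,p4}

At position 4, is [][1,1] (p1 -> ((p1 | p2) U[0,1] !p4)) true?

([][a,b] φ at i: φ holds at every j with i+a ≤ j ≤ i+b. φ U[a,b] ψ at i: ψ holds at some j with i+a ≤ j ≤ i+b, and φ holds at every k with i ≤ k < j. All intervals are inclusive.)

Check (p1 -> ((p1 | p2) U[0,1] !p4)) at every j in [5,5]:
  j=5: antecedent false → ✓
All positions satisfy it → formula holds.

True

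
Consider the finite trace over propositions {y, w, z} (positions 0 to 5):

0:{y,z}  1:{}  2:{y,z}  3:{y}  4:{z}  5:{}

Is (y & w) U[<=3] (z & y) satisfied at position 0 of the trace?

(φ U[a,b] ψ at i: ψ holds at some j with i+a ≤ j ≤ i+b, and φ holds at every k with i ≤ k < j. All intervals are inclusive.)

Need some j in [0,3] with (z & y), and (y & w) at every k in [0,j-1].
  j=0: (z & y) holds; no prefix to check → satisfied.

True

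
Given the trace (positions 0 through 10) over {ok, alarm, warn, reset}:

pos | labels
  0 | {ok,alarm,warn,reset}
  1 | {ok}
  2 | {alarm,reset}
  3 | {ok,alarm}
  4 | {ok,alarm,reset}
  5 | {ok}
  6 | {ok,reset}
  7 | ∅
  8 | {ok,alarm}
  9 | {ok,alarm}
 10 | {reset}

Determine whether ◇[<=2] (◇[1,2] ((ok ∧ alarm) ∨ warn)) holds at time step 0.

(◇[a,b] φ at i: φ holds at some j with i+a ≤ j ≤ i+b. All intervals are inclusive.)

Holds

Check ◇[1,2] ((ok ∧ alarm) ∨ warn) at each j in [0,2]:
  j=0: fails (none in [1,2])
  j=1: holds (witness at 3)
  j=2: holds (witness at 3)
Found at j=1 → formula holds.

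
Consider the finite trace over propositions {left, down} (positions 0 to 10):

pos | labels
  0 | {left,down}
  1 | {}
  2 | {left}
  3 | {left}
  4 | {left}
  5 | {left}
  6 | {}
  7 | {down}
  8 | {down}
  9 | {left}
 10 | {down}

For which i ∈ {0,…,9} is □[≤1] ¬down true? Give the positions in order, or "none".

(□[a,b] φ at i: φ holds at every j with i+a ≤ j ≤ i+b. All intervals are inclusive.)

Evaluate at each i in [0,9]:
  i=0: ✗ (fails at j=0)
  i=1: ✓ (all of [1,2])
  i=2: ✓ (all of [2,3])
  i=3: ✓ (all of [3,4])
  i=4: ✓ (all of [4,5])
  i=5: ✓ (all of [5,6])
  i=6: ✗ (fails at j=7)
  i=7: ✗ (fails at j=7)
  i=8: ✗ (fails at j=8)
  i=9: ✗ (fails at j=10)

1, 2, 3, 4, 5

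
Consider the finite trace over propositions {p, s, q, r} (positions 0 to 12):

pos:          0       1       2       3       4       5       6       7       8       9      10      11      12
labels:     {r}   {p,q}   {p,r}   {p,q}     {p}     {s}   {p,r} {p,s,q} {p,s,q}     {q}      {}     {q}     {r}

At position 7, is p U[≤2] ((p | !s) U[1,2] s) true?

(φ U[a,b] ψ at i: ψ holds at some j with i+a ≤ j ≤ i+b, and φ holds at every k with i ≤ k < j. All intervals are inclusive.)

True

Need some j in [7,9] with ((p | !s) U[1,2] s), and p at every k in [7,j-1].
  j=7: ((p | !s) U[1,2] s) holds; no prefix to check → satisfied.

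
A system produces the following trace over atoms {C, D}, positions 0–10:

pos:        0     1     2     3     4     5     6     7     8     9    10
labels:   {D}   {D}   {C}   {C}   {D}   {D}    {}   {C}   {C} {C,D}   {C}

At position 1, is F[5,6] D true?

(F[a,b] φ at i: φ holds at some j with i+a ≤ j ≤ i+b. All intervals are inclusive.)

No

Check D at each j in [6,7]:
  j=6: false
  j=7: false
No position in the window satisfies it → formula fails.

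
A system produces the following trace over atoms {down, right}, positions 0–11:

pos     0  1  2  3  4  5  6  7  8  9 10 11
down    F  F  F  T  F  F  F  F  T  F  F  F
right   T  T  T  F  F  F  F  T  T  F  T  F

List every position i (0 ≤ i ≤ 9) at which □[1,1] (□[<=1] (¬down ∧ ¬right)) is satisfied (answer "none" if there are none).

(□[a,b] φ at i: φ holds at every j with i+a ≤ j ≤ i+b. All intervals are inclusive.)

Evaluate at each i in [0,9]:
  i=0: ✗ (fails at j=1)
  i=1: ✗ (fails at j=2)
  i=2: ✗ (fails at j=3)
  i=3: ✓ (all of [4,4])
  i=4: ✓ (all of [5,5])
  i=5: ✗ (fails at j=6)
  i=6: ✗ (fails at j=7)
  i=7: ✗ (fails at j=8)
  i=8: ✗ (fails at j=9)
  i=9: ✗ (fails at j=10)

3, 4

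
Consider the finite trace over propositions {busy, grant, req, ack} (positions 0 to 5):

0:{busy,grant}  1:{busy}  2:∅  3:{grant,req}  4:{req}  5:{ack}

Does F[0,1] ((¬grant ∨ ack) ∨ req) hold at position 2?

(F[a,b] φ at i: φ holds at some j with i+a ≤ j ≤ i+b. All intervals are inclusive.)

Check ((¬grant ∨ ack) ∨ req) at each j in [2,3]:
  j=2: true
  j=3: true
Found at j=2 → formula holds.

Yes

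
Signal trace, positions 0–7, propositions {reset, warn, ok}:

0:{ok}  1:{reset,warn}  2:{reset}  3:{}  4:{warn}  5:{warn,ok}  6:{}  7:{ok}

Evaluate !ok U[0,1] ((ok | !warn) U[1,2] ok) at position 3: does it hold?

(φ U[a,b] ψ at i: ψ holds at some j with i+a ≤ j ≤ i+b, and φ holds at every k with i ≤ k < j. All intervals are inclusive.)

Need some j in [3,4] with ((ok | !warn) U[1,2] ok), and !ok at every k in [3,j-1].
  j=3: ((ok | !warn) U[1,2] ok) — fails.
  j=4: ((ok | !warn) U[1,2] ok) — fails.
No j in the window works → until fails.

False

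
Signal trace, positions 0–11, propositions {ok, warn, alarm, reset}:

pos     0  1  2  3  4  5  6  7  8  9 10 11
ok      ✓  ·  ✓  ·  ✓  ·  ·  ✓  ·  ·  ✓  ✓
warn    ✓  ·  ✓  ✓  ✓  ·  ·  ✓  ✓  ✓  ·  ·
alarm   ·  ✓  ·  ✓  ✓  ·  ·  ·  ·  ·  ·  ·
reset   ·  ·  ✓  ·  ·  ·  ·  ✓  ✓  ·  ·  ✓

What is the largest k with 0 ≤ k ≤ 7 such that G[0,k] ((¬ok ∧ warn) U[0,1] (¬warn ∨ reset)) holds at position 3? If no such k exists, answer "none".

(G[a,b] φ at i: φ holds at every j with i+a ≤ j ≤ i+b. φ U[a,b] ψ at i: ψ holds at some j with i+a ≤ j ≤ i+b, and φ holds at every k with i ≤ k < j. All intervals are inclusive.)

none

((¬ok ∧ warn) U[0,1] (¬warn ∨ reset)) must hold from j=3 onward; find where it first fails.
  j=3: fails → no k works.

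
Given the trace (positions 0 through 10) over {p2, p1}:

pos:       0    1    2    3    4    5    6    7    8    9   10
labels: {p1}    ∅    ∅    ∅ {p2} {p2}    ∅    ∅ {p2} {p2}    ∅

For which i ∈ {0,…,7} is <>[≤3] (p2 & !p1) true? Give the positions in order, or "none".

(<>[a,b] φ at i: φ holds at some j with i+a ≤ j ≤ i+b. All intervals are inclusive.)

Evaluate at each i in [0,7]:
  i=0: ✗ (none in [0,3])
  i=1: ✓ (witness j=4)
  i=2: ✓ (witness j=4)
  i=3: ✓ (witness j=4)
  i=4: ✓ (witness j=4)
  i=5: ✓ (witness j=5)
  i=6: ✓ (witness j=8)
  i=7: ✓ (witness j=8)

1, 2, 3, 4, 5, 6, 7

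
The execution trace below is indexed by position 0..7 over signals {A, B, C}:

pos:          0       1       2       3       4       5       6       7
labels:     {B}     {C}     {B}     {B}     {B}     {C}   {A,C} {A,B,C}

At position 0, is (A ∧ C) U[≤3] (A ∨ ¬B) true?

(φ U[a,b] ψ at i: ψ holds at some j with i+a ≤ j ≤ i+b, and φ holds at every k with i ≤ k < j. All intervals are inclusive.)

No

Need some j in [0,3] with (A ∨ ¬B), and (A ∧ C) at every k in [0,j-1].
  j=0: (A ∨ ¬B) false.
  j=1: (A ∨ ¬B) holds, but (A ∧ C) fails at k=0 → not this j.
  j=2: (A ∨ ¬B) false.
  j=3: (A ∨ ¬B) false.
No j in the window works → until fails.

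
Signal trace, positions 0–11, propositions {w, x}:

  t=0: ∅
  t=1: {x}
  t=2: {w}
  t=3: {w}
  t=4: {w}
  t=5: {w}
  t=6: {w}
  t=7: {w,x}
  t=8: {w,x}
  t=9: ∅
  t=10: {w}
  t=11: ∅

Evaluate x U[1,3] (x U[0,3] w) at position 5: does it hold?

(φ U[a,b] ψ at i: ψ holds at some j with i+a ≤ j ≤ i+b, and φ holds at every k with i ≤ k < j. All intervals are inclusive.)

No

Need some j in [6,8] with (x U[0,3] w), and x at every k in [5,j-1].
  j=6: (x U[0,3] w) holds, but x fails at k=5 → not this j.
  j=7: (x U[0,3] w) holds, but x fails at k=5 → not this j.
  j=8: (x U[0,3] w) holds, but x fails at k=5 → not this j.
No j in the window works → until fails.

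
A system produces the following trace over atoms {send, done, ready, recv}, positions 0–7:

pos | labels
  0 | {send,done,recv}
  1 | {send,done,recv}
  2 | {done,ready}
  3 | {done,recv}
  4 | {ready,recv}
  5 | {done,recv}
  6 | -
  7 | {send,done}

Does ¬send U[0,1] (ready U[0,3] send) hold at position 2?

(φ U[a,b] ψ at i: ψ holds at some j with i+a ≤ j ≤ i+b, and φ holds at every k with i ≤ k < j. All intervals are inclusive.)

No

Need some j in [2,3] with (ready U[0,3] send), and ¬send at every k in [2,j-1].
  j=2: (ready U[0,3] send) — fails.
  j=3: (ready U[0,3] send) — fails.
No j in the window works → until fails.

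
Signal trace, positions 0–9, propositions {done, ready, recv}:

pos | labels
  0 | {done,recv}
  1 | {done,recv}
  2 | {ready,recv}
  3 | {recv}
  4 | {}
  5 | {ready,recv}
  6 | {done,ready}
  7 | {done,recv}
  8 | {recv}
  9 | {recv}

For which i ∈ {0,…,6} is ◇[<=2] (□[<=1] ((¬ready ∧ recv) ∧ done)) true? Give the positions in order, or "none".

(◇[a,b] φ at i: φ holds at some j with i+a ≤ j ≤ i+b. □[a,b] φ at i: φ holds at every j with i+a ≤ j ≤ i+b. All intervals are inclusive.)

Evaluate at each i in [0,6]:
  i=0: ✓ (witness j=0)
  i=1: ✗ (none in [1,3])
  i=2: ✗ (none in [2,4])
  i=3: ✗ (none in [3,5])
  i=4: ✗ (none in [4,6])
  i=5: ✗ (none in [5,7])
  i=6: ✗ (none in [6,8])

0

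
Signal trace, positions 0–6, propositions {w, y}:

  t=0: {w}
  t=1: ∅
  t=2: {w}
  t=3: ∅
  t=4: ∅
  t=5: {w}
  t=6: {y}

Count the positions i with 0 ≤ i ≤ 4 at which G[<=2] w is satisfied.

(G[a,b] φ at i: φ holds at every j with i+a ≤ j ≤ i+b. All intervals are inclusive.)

0

Evaluate at each i in [0,4]:
  i=0: ✗ (fails at j=1)
  i=1: ✗ (fails at j=1)
  i=2: ✗ (fails at j=3)
  i=3: ✗ (fails at j=3)
  i=4: ✗ (fails at j=4)
Positions where it holds: {} → 0.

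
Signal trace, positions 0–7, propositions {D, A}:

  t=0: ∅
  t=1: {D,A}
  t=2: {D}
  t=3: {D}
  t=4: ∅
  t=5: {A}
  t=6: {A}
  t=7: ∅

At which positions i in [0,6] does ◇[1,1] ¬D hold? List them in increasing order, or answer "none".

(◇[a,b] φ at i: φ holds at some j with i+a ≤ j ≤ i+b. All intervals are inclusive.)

Evaluate at each i in [0,6]:
  i=0: ✗ (none in [1,1])
  i=1: ✗ (none in [2,2])
  i=2: ✗ (none in [3,3])
  i=3: ✓ (witness j=4)
  i=4: ✓ (witness j=5)
  i=5: ✓ (witness j=6)
  i=6: ✓ (witness j=7)

3, 4, 5, 6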